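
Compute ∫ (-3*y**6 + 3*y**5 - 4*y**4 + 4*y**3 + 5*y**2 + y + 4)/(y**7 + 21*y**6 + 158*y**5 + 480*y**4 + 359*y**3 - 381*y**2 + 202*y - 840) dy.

log(y - 1)/336 + 552*log(y + 4)/17 - 29563*log(y + 5)/156 + 84583*log(y + 6)/259 - 69017*log(y + 7)/400 + 23*log(y**2 + 1)/817700 + 639*atan(y)/408850 + C

Factor the denominator: (y - 1)*(y + 4)*(y + 5)*(y + 6)*(y + 7)*(y**2 + 1).
Partial-fraction decomposition: (23*y + 639)/(408850*(y**2 + 1)) - 69017/(400*(y + 7)) + 84583/(259*(y + 6)) - 29563/(156*(y + 5)) + 552/(17*(y + 4)) + 1/(336*(y - 1)).
Integrate each term; A/(y−a) gives A·log|y−a|; the (By+D)/(y²+p²) term gives a log and an atan.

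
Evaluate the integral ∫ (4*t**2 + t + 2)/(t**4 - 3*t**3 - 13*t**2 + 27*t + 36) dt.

2*log(t - 4) - 41*log(t - 3)/24 + log(t + 1)/8 - 5*log(t + 3)/12 + C

Factor the denominator: (t - 4)*(t - 3)*(t + 1)*(t + 3).
Partial-fraction decomposition: -5/(12*(t + 3)) + 1/(8*(t + 1)) - 41/(24*(t - 3)) + 2/(t - 4).
Integrate each term: A/(t−a) contributes A·log|t−a|.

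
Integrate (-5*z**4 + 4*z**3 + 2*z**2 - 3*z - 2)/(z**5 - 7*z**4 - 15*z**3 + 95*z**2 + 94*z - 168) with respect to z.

-5279*log(z - 7)/810 + 503*log(z - 4)/189 - log(z - 1)/54 + 50*log(z + 2)/81 - 61*log(z + 3)/35 + C

Factor the denominator: (z - 7)*(z - 4)*(z - 1)*(z + 2)*(z + 3).
Partial-fraction decomposition: -61/(35*(z + 3)) + 50/(81*(z + 2)) - 1/(54*(z - 1)) + 503/(189*(z - 4)) - 5279/(810*(z - 7)).
Integrate each term: A/(z−a) contributes A·log|z−a|.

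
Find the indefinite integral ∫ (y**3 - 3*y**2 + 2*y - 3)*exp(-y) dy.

(-y**3 - 2*y + 1)*exp(-y) + C

Use integration by parts with u = y**3 - 3*y**2 + 2*y - 3, dv = exp(-y) dy, so v = -exp(-y).
Apply parts 3 times (tabular method): alternate signs, differentiate u down to 0, integrate dv up.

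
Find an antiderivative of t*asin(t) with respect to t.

Use integration by parts with u = arcsin(t), dv = t dt.
Then du = 1/sqrt(-t**2 + 1) dt.

t**2*asin(t)/2 + t*sqrt(-t**2 + 1)/4 - asin(t)/4 + C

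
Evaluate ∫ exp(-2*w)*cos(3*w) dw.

3*exp(-2*w)*sin(3*w)/13 - 2*exp(-2*w)*cos(3*w)/13 + C

Let I denote the integral. Integrate by parts with u = cos(3*w), dv = exp(-2*w) dw, so v = -exp(-2*w)/2: I = -exp(-2*w)*cos(3*w)/2 − (3/2)·∫ exp(-2*w)*sin(3*w) dw.
Apply parts again with u = sin(3*w), dv = exp(-2*w) dw: ∫ exp(-2*w)*sin(3*w) dw = -exp(-2*w)*sin(3*w)/2 + (3/2)·I. Substituting back brings back I: I = 3*exp(-2*w)*sin(3*w)/4 - exp(-2*w)*cos(3*w)/2 − (9/4)·I.
Solving for I: (1 + 9/4)·I equals the remaining terms, so I = (4/13)·(3*exp(-2*w)*sin(3*w)/4 - exp(-2*w)*cos(3*w)/2).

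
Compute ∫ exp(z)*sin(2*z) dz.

exp(z)*sin(2*z)/5 - 2*exp(z)*cos(2*z)/5 + C

Let I denote the integral. Integrate by parts with u = sin(2*z), dv = exp(z) dz, so v = exp(z): I = exp(z)*sin(2*z) − 2·∫ exp(z)*cos(2*z) dz.
Apply parts again with u = cos(2*z), dv = exp(z) dz: ∫ exp(z)*cos(2*z) dz = exp(z)*cos(2*z) + 2·I. Substituting back brings back I: I = exp(z)*sin(2*z) - 2*exp(z)*cos(2*z) − 4·I.
Solving for I: (1 + 4)·I equals the remaining terms, so I = (1/5)·(exp(z)*sin(2*z) - 2*exp(z)*cos(2*z)).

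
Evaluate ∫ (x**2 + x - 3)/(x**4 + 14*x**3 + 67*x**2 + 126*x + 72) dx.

-log(x + 1)/10 - log(x + 3)/2 + 3*log(x + 4)/2 - 9*log(x + 6)/10 + C

Factor the denominator: (x + 1)*(x + 3)*(x + 4)*(x + 6).
Partial-fraction decomposition: -9/(10*(x + 6)) + 3/(2*(x + 4)) - 1/(2*(x + 3)) - 1/(10*(x + 1)).
Integrate each term: A/(x−a) contributes A·log|x−a|.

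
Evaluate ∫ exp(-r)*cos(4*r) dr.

Let I denote the integral. Integrate by parts with u = cos(4*r), dv = exp(-r) dr, so v = -exp(-r): I = -exp(-r)*cos(4*r) − 4·∫ exp(-r)*sin(4*r) dr.
Apply parts again with u = sin(4*r), dv = exp(-r) dr: ∫ exp(-r)*sin(4*r) dr = -exp(-r)*sin(4*r) + 4·I. Substituting back brings back I: I = 4*exp(-r)*sin(4*r) - exp(-r)*cos(4*r) − 16·I.
Solving for I: (1 + 16)·I equals the remaining terms, so I = (1/17)·(4*exp(-r)*sin(4*r) - exp(-r)*cos(4*r)).

4*exp(-r)*sin(4*r)/17 - exp(-r)*cos(4*r)/17 + C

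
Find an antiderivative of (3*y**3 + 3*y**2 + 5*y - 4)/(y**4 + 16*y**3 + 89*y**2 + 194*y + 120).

Factor the denominator: (y + 1)*(y + 4)*(y + 5)*(y + 6).
Partial-fraction decomposition: 287/(5*(y + 6)) - 329/(4*(y + 5)) + 28/(y + 4) - 3/(20*(y + 1)).
Integrate each term: A/(y−a) contributes A·log|y−a|.

-3*log(y + 1)/20 + 28*log(y + 4) - 329*log(y + 5)/4 + 287*log(y + 6)/5 + C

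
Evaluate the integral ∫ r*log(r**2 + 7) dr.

Let u = r**2 + 7, so du = (2*r) dr.
The integral becomes (1/2)·∫ log(u) du; integrate by parts with u′=log(u), dv′=du.

r**2*log(r**2 + 7)/2 - r**2/2 + 7*log(r**2 + 7)/2 + C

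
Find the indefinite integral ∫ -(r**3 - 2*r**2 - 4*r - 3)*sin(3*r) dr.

r**3*cos(3*r)/3 - r**2*sin(3*r)/3 - 2*r**2*cos(3*r)/3 + 4*r*sin(3*r)/9 - 14*r*cos(3*r)/9 + 14*sin(3*r)/27 - 23*cos(3*r)/27 + C

Use integration by parts with u = r**3 - 2*r**2 - 4*r - 3, dv = -sin(3*r) dr, so v = cos(3*r)/3.
Apply parts 3 times (tabular method): alternate signs, differentiate u down to 0, integrate dv up.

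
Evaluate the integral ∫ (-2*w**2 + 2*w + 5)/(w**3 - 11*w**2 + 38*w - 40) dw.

Factor the denominator: (w - 5)*(w - 4)*(w - 2).
Partial-fraction decomposition: 1/(6*(w - 2)) + 19/(2*(w - 4)) - 35/(3*(w - 5)).
Integrate each term: A/(w−a) contributes A·log|w−a|.

-35*log(w - 5)/3 + 19*log(w - 4)/2 + log(w - 2)/6 + C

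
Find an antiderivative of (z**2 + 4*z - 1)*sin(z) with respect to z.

-z**2*cos(z) + 2*z*sin(z) - 4*z*cos(z) + 4*sin(z) + 3*cos(z) + C

Use integration by parts with u = z**2 + 4*z - 1, dv = sin(z) dz, so v = -cos(z).
Apply parts 2 times (tabular method): alternate signs, differentiate u down to 0, integrate dv up.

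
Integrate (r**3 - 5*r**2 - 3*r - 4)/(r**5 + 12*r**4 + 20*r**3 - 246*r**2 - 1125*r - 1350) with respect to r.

-19*log(r - 5)/7040 - 2435*log(r + 3)/1152 + 239*log(r + 5)/40 - 382*log(r + 6)/99 - 67/(48*r + 144) + C

Factor the denominator: (r - 5)*(r + 3)**2*(r + 5)*(r + 6).
Partial-fraction decomposition: -382/(99*(r + 6)) + 239/(40*(r + 5)) - 2435/(1152*(r + 3)) + 67/(48*(r + 3)**2) - 19/(7040*(r - 5)).
Integrate each term; A/(r−a) gives A·log|r−a|; A/(r−a)² gives −A/(r−a).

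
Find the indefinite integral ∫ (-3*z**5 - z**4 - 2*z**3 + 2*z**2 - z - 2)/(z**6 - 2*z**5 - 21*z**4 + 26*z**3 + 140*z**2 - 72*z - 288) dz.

-245*log(z - 4)/36 + 851*log(z - 3)/150 - 31*log(z - 2)/40 + 4213*log(z + 2)/1800 - 103*log(z + 3)/30 + 13/(15*z + 30) + C

Factor the denominator: (z - 4)*(z - 3)*(z - 2)*(z + 2)**2*(z + 3).
Partial-fraction decomposition: -103/(30*(z + 3)) + 4213/(1800*(z + 2)) - 13/(15*(z + 2)**2) - 31/(40*(z - 2)) + 851/(150*(z - 3)) - 245/(36*(z - 4)).
Integrate each term; A/(z−a) gives A·log|z−a|; A/(z−a)² gives −A/(z−a).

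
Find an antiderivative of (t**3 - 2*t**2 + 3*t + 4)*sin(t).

-t**3*cos(t) + 3*t**2*sin(t) + 2*t**2*cos(t) - 4*t*sin(t) + 3*t*cos(t) - 3*sin(t) - 8*cos(t) + C

Use integration by parts with u = t**3 - 2*t**2 + 3*t + 4, dv = sin(t) dt, so v = -cos(t).
Apply parts 3 times (tabular method): alternate signs, differentiate u down to 0, integrate dv up.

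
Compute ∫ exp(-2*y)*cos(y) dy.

exp(-2*y)*sin(y)/5 - 2*exp(-2*y)*cos(y)/5 + C

Let I denote the integral. Integrate by parts with u = cos(y), dv = exp(-2*y) dy, so v = -exp(-2*y)/2: I = -exp(-2*y)*cos(y)/2 − (1/2)·∫ exp(-2*y)*sin(y) dy.
Apply parts again with u = sin(y), dv = exp(-2*y) dy: ∫ exp(-2*y)*sin(y) dy = -exp(-2*y)*sin(y)/2 + (1/2)·I. Substituting back brings back I: I = exp(-2*y)*sin(y)/4 - exp(-2*y)*cos(y)/2 − (1/4)·I.
Solving for I: (1 + 1/4)·I equals the remaining terms, so I = (4/5)·(exp(-2*y)*sin(y)/4 - exp(-2*y)*cos(y)/2).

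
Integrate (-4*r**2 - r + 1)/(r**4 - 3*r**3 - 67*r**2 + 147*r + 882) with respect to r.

Factor the denominator: (r - 7)*(r - 6)*(r + 3)*(r + 7).
Partial-fraction decomposition: 47/(182*(r + 7)) - 4/(45*(r + 3)) + 149/(117*(r - 6)) - 101/(70*(r - 7)).
Integrate each term: A/(r−a) contributes A·log|r−a|.

-101*log(r - 7)/70 + 149*log(r - 6)/117 - 4*log(r + 3)/45 + 47*log(r + 7)/182 + C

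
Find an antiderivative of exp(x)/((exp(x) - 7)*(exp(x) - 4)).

log(exp(x) - 7)/3 - log(exp(x) - 4)/3 + C

Let u = e^x, du = e^x dx.
The integral becomes ∫ du/((u-7)(u-4)); decompose into partial fractions.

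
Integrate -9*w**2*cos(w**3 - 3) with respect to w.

-3*sin(w**3 - 3) + C

Let u = w**3 - 3, so du = (3*w**2) dw.
Rewriting, the integral becomes -3·∫ cos(u) du = -3·sin(u).
Substituting back, u = w**3 - 3.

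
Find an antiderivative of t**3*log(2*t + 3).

t**4*log(2*t + 3)/4 - t**4/16 + t**3/8 - 9*t**2/32 + 27*t/32 - 81*log(2*t + 3)/64 + C

Use integration by parts with u = log(2*t + 3), dv = t**3 dt.
Then du = 2/(2*t + 3) dt and v = t**4/4.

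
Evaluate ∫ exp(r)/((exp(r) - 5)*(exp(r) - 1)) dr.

Let u = e^r, du = e^r dr.
The integral becomes ∫ du/((u-1)(u-5)); decompose into partial fractions.

log(exp(r) - 5)/4 - log(exp(r) - 1)/4 + C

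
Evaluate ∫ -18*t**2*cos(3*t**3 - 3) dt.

-2*sin(3*t**3 - 3) + C

Let u = 3*t**3 - 3, so du = (9*t**2) dt.
Rewriting, the integral becomes -2·∫ cos(u) du = -2·sin(u).
Substituting back, u = 3*t**3 - 3.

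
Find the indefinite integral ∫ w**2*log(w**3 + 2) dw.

w**3*log(w**3 + 2)/3 - w**3/3 + 2*log(w**3 + 2)/3 + C

Let u = w**3 + 2, so du = (3*w**2) dw.
The integral becomes (1/3)·∫ log(u) du; integrate by parts with u′=log(u), dv′=du.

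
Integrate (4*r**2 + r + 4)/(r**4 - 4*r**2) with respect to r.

-log(r)/4 + 11*log(r - 2)/8 - 9*log(r + 2)/8 + 1/r + C

Factor the denominator: r**2*(r - 2)*(r + 2).
Partial-fraction decomposition: -9/(8*(r + 2)) + 11/(8*(r - 2)) - 1/(4*r) - 1/r**2.
Integrate each term; A/(r−a) gives A·log|r−a|; A/(r−a)² gives −A/(r−a).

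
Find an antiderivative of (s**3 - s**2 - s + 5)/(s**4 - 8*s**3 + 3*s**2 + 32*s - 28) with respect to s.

Factor the denominator: (s - 7)*(s - 2)*(s - 1)*(s + 2).
Partial-fraction decomposition: 5/(108*(s + 2)) + 2/(9*(s - 1)) - 7/(20*(s - 2)) + 146/(135*(s - 7)).
Integrate each term: A/(s−a) contributes A·log|s−a|.

146*log(s - 7)/135 - 7*log(s - 2)/20 + 2*log(s - 1)/9 + 5*log(s + 2)/108 + C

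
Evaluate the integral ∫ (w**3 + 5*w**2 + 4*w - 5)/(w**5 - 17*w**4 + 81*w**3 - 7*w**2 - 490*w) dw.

Factor the denominator: w*(w - 7)**2*(w - 5)*(w + 2).
Partial-fraction decomposition: -1/(1134*(w + 2)) + 53/(28*(w - 5)) - 30199/(15876*(w - 7)) + 611/(126*(w - 7)**2) + 1/(98*w).
Integrate each term; A/(w−a) gives A·log|w−a|; A/(w−a)² gives −A/(w−a).

log(w)/98 - 30199*log(w - 7)/15876 + 53*log(w - 5)/28 - log(w + 2)/1134 - 611/(126*w - 882) + C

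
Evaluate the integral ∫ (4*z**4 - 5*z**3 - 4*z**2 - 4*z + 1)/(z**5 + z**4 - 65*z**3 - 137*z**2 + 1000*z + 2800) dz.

Factor the denominator: (z - 7)*(z - 5)*(z + 4)**2*(z + 5).
Partial-fraction decomposition: 1523/(60*(z + 5)) - 224827/(9801*(z + 4)) + 1297/(99*(z + 4)**2) - 439/(405*(z - 5)) + 3833/(1452*(z - 7)).
Integrate each term; A/(z−a) gives A·log|z−a|; A/(z−a)² gives −A/(z−a).

3833*log(z - 7)/1452 - 439*log(z - 5)/405 - 224827*log(z + 4)/9801 + 1523*log(z + 5)/60 - 1297/(99*z + 396) + C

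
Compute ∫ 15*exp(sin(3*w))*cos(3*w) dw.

5*exp(sin(3*w)) + C

Let u = sin(3*w), so du = (3*cos(3*w)) dw.
Rewriting, the integral becomes 5·∫ e^u du = 5·e^u.
Substituting back, u = sin(3*w).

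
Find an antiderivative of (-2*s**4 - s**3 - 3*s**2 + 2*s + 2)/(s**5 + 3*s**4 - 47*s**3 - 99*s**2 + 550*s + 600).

-719*log(s - 5)/330 + 307*log(s - 4)/225 - log(s + 1)/150 + 151*log(s + 5)/45 - 1247*log(s + 6)/275 + C

Factor the denominator: (s - 5)*(s - 4)*(s + 1)*(s + 5)*(s + 6).
Partial-fraction decomposition: -1247/(275*(s + 6)) + 151/(45*(s + 5)) - 1/(150*(s + 1)) + 307/(225*(s - 4)) - 719/(330*(s - 5)).
Integrate each term: A/(s−a) contributes A·log|s−a|.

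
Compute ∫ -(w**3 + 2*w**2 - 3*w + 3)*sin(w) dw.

Use integration by parts with u = w**3 + 2*w**2 - 3*w + 3, dv = -sin(w) dw, so v = cos(w).
Apply parts 3 times (tabular method): alternate signs, differentiate u down to 0, integrate dv up.

w**3*cos(w) - 3*w**2*sin(w) + 2*w**2*cos(w) - 4*w*sin(w) - 9*w*cos(w) + 9*sin(w) - cos(w) + C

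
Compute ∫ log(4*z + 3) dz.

Use integration by parts with u = log(4*z + 3), dv = dz.
Then du = 4/(4*z + 3) dz and v = z.

z*log(4*z + 3) - z + 3*log(4*z + 3)/4 + C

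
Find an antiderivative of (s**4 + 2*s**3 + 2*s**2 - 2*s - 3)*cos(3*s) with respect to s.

s**4*sin(3*s)/3 + 2*s**3*sin(3*s)/3 + 4*s**3*cos(3*s)/9 + 2*s**2*sin(3*s)/9 + 2*s**2*cos(3*s)/3 - 10*s*sin(3*s)/9 + 4*s*cos(3*s)/27 - 85*sin(3*s)/81 - 10*cos(3*s)/27 + C

Use integration by parts with u = s**4 + 2*s**3 + 2*s**2 - 2*s - 3, dv = cos(3*s) ds, so v = sin(3*s)/3.
Apply parts 4 times (tabular method): alternate signs, differentiate u down to 0, integrate dv up.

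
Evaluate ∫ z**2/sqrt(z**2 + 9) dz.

Substitute z = 3·tan(θ), so dz = 3·sec(θ)^2 dθ and the radical becomes sqrt(z**2 + 9) = 3·sec(θ) by the Pythagorean identity.
Integrate the resulting trig expression in θ, then back-substitute tan(θ) = z/3, sec(θ) = sqrt(z**2 + 9)/3 (absorbing any constant into C).

z*sqrt(z**2 + 9)/2 - 9*log(z + sqrt(z**2 + 9))/2 + C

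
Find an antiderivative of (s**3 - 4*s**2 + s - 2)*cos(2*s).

Use integration by parts with u = s**3 - 4*s**2 + s - 2, dv = cos(2*s) ds, so v = sin(2*s)/2.
Apply parts 3 times (tabular method): alternate signs, differentiate u down to 0, integrate dv up.

s**3*sin(2*s)/2 - 2*s**2*sin(2*s) + 3*s**2*cos(2*s)/4 - s*sin(2*s)/4 - 2*s*cos(2*s) - cos(2*s)/8 + C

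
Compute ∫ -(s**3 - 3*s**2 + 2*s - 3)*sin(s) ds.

Use integration by parts with u = s**3 - 3*s**2 + 2*s - 3, dv = -sin(s) ds, so v = cos(s).
Apply parts 3 times (tabular method): alternate signs, differentiate u down to 0, integrate dv up.

s**3*cos(s) - 3*s**2*sin(s) - 3*s**2*cos(s) + 6*s*sin(s) - 4*s*cos(s) + 4*sin(s) + 3*cos(s) + C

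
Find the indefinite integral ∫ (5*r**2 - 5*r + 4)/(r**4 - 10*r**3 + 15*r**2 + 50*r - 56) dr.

107*log(r - 7)/81 - 32*log(r - 4)/27 + 2*log(r - 1)/27 - 17*log(r + 2)/81 + C

Factor the denominator: (r - 7)*(r - 4)*(r - 1)*(r + 2).
Partial-fraction decomposition: -17/(81*(r + 2)) + 2/(27*(r - 1)) - 32/(27*(r - 4)) + 107/(81*(r - 7)).
Integrate each term: A/(r−a) contributes A·log|r−a|.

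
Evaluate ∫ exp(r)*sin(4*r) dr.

exp(r)*sin(4*r)/17 - 4*exp(r)*cos(4*r)/17 + C

Let I denote the integral. Integrate by parts with u = sin(4*r), dv = exp(r) dr, so v = exp(r): I = exp(r)*sin(4*r) − 4·∫ exp(r)*cos(4*r) dr.
Apply parts again with u = cos(4*r), dv = exp(r) dr: ∫ exp(r)*cos(4*r) dr = exp(r)*cos(4*r) + 4·I. Substituting back brings back I: I = exp(r)*sin(4*r) - 4*exp(r)*cos(4*r) − 16·I.
Solving for I: (1 + 16)·I equals the remaining terms, so I = (1/17)·(exp(r)*sin(4*r) - 4*exp(r)*cos(4*r)).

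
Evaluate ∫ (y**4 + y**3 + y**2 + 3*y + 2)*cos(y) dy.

y**4*sin(y) + y**3*sin(y) + 4*y**3*cos(y) - 11*y**2*sin(y) + 3*y**2*cos(y) - 3*y*sin(y) - 22*y*cos(y) + 24*sin(y) - 3*cos(y) + C

Use integration by parts with u = y**4 + y**3 + y**2 + 3*y + 2, dv = cos(y) dy, so v = sin(y).
Apply parts 4 times (tabular method): alternate signs, differentiate u down to 0, integrate dv up.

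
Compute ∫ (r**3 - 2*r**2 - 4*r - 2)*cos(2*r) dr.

r**3*sin(2*r)/2 - r**2*sin(2*r) + 3*r**2*cos(2*r)/4 - 11*r*sin(2*r)/4 - r*cos(2*r) - sin(2*r)/2 - 11*cos(2*r)/8 + C

Use integration by parts with u = r**3 - 2*r**2 - 4*r - 2, dv = cos(2*r) dr, so v = sin(2*r)/2.
Apply parts 3 times (tabular method): alternate signs, differentiate u down to 0, integrate dv up.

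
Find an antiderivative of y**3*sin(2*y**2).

Let u = y², du = 2y dy; rewrite as (1/2)∫ u^1·sin(2u) du.
Now integrate by parts 1 time.

-y**2*cos(2*y**2)/4 + sin(2*y**2)/8 + C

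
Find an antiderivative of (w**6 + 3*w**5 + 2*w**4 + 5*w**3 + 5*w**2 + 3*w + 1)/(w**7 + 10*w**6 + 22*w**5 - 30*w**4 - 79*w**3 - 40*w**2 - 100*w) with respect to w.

-log(w)/100 + 37*log(w - 2)/280 - 5*log(w + 2)/72 + 514061*log(w + 5)/532350 - 31*log(w**2 + 1)/3380 - 27*atan(w)/1690 + 499/(195*w + 975) + C

Factor the denominator: w*(w - 2)*(w + 2)*(w + 5)**2*(w**2 + 1).
Partial-fraction decomposition: -(31*w + 27)/(1690*(w**2 + 1)) + 514061/(532350*(w + 5)) - 499/(195*(w + 5)**2) - 5/(72*(w + 2)) + 37/(280*(w - 2)) - 1/(100*w).
Integrate each term; A/(w−a) gives A·log|w−a|; the (Bw+D)/(w²+p²) term gives a log and an atan.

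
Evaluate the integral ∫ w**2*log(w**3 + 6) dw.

w**3*log(w**3 + 6)/3 - w**3/3 + 2*log(w**3 + 6) + C

Let u = w**3 + 6, so du = (3*w**2) dw.
The integral becomes (1/3)·∫ log(u) du; integrate by parts with u′=log(u), dv′=du.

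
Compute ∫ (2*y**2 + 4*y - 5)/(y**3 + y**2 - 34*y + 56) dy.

Factor the denominator: (y - 4)*(y - 2)*(y + 7).
Partial-fraction decomposition: 65/(99*(y + 7)) - 11/(18*(y - 2)) + 43/(22*(y - 4)).
Integrate each term: A/(y−a) contributes A·log|y−a|.

43*log(y - 4)/22 - 11*log(y - 2)/18 + 65*log(y + 7)/99 + C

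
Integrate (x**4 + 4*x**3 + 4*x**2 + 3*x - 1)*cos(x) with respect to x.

x**4*sin(x) + 4*x**3*sin(x) + 4*x**3*cos(x) - 8*x**2*sin(x) + 12*x**2*cos(x) - 21*x*sin(x) - 16*x*cos(x) + 15*sin(x) - 21*cos(x) + C

Use integration by parts with u = x**4 + 4*x**3 + 4*x**2 + 3*x - 1, dv = cos(x) dx, so v = sin(x).
Apply parts 4 times (tabular method): alternate signs, differentiate u down to 0, integrate dv up.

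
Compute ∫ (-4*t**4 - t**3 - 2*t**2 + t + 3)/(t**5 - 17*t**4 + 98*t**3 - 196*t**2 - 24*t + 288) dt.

Factor the denominator: (t - 6)**2*(t - 4)*(t - 2)*(t + 1).
Partial-fraction decomposition: -1/(245*(t + 1)) + 25/(32*(t - 2)) - 1113/(40*(t - 4)) + 36139/(1568*(t - 6)) - 5463/(56*(t - 6)**2).
Integrate each term; A/(t−a) gives A·log|t−a|; A/(t−a)² gives −A/(t−a).

36139*log(t - 6)/1568 - 1113*log(t - 4)/40 + 25*log(t - 2)/32 - log(t + 1)/245 + 5463/(56*t - 336) + C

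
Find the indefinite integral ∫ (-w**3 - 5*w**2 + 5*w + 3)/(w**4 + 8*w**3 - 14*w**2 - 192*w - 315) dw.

Factor the denominator: (w - 5)*(w + 3)**2*(w + 7).
Partial-fraction decomposition: -11/(32*(w + 7)) - 47/(128*(w + 3)) + 15/(16*(w + 3)**2) - 37/(128*(w - 5)).
Integrate each term; A/(w−a) gives A·log|w−a|; A/(w−a)² gives −A/(w−a).

-37*log(w - 5)/128 - 47*log(w + 3)/128 - 11*log(w + 7)/32 - 15/(16*w + 48) + C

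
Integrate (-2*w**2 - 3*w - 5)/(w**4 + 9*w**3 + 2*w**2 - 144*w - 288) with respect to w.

-7*log(w - 4)/80 + 2*log(w + 3)/3 - 25*log(w + 4)/16 + 59*log(w + 6)/60 + C

Factor the denominator: (w - 4)*(w + 3)*(w + 4)*(w + 6).
Partial-fraction decomposition: 59/(60*(w + 6)) - 25/(16*(w + 4)) + 2/(3*(w + 3)) - 7/(80*(w - 4)).
Integrate each term: A/(w−a) contributes A·log|w−a|.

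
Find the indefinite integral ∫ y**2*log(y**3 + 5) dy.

Let u = y**3 + 5, so du = (3*y**2) dy.
The integral becomes (1/3)·∫ log(u) du; integrate by parts with u′=log(u), dv′=du.

y**3*log(y**3 + 5)/3 - y**3/3 + 5*log(y**3 + 5)/3 + C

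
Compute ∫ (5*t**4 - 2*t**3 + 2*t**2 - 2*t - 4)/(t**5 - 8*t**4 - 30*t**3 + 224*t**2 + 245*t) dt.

Factor the denominator: t*(t - 7)**2*(t + 1)*(t + 5).
Partial-fraction decomposition: 3431/(2880*(t + 5)) - 7/(256*(t + 1)) + 434915/(112896*(t - 7)) + 11399/(672*(t - 7)**2) - 4/(245*t).
Integrate each term; A/(t−a) gives A·log|t−a|; A/(t−a)² gives −A/(t−a).

-4*log(t)/245 + 434915*log(t - 7)/112896 - 7*log(t + 1)/256 + 3431*log(t + 5)/2880 - 11399/(672*t - 4704) + C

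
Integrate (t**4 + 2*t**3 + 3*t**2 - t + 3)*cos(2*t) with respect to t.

Use integration by parts with u = t**4 + 2*t**3 + 3*t**2 - t + 3, dv = cos(2*t) dt, so v = sin(2*t)/2.
Apply parts 4 times (tabular method): alternate signs, differentiate u down to 0, integrate dv up.

t**4*sin(2*t)/2 + t**3*sin(2*t) + t**3*cos(2*t) + 3*t**2*cos(2*t)/2 - 2*t*sin(2*t) + 3*sin(2*t)/2 - cos(2*t) + C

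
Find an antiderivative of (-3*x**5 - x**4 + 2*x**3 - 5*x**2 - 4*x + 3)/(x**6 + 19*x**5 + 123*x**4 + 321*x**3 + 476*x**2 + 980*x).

3*log(x)/980 - 4199*log(x + 5)/290 + 3136887*log(x + 7)/275282 + 26417*log(x**2 + 4)/651688 - 10945*atan(x/2)/162922 - 23560/(371*x + 2597) + C

Factor the denominator: x*(x + 5)*(x + 7)**2*(x**2 + 4).
Partial-fraction decomposition: (26417*x - 43780)/(325844*(x**2 + 4)) + 3136887/(275282*(x + 7)) + 23560/(371*(x + 7)**2) - 4199/(290*(x + 5)) + 3/(980*x).
Integrate each term; A/(x−a) gives A·log|x−a|; the (Bx+D)/(x²+p²) term gives a log and an atan.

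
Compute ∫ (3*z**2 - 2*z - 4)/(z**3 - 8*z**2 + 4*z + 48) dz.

Factor the denominator: (z - 6)*(z - 4)*(z + 2).
Partial-fraction decomposition: 1/(4*(z + 2)) - 3/(z - 4) + 23/(4*(z - 6)).
Integrate each term: A/(z−a) contributes A·log|z−a|.

23*log(z - 6)/4 - 3*log(z - 4) + log(z + 2)/4 + C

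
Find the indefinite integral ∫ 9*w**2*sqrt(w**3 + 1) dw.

Let u = w**3 + 1, so du = (3*w**2) dw.
Rewriting, the integral becomes 3·∫ √u du = 3·(2/3)u^(3/2).
Substituting back, u = w**3 + 1.

2*(w**3 + 1)**(3/2) + C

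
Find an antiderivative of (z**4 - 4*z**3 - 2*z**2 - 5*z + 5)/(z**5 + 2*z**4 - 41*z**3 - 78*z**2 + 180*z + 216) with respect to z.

Factor the denominator: (z - 6)*(z - 2)*(z + 1)*(z + 3)*(z + 6).
Partial-fraction decomposition: 2123/(1440*(z + 6)) - 191/(270*(z + 3)) + 13/(210*(z + 1)) + 29/(480*(z - 2)) + 335/(3024*(z - 6)).
Integrate each term: A/(z−a) contributes A·log|z−a|.

335*log(z - 6)/3024 + 29*log(z - 2)/480 + 13*log(z + 1)/210 - 191*log(z + 3)/270 + 2123*log(z + 6)/1440 + C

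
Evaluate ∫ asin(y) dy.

Use integration by parts with u = arcsin(y), dv = dy.
Then du = 1/sqrt(-y**2 + 1) dy.

y*asin(y) + sqrt(-y**2 + 1) + C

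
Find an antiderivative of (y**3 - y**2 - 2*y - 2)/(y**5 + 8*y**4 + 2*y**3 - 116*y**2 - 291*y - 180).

38*log(y - 4)/2205 + log(y + 1)/40 + 185*log(y + 3)/196 - 71*log(y + 5)/72 + 8/(7*y + 21) + C

Factor the denominator: (y - 4)*(y + 1)*(y + 3)**2*(y + 5).
Partial-fraction decomposition: -71/(72*(y + 5)) + 185/(196*(y + 3)) - 8/(7*(y + 3)**2) + 1/(40*(y + 1)) + 38/(2205*(y - 4)).
Integrate each term; A/(y−a) gives A·log|y−a|; A/(y−a)² gives −A/(y−a).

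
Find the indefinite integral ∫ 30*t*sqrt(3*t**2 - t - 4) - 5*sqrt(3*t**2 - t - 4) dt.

Let u = 3*t**2 - t - 4, so du = (6*t - 1) dt.
Rewriting, the integral becomes 5·∫ √u du = 5·(2/3)u^(3/2).
Substituting back, u = 3*t**2 - t - 4.

10*(3*t**2 - t - 4)**(3/2)/3 + C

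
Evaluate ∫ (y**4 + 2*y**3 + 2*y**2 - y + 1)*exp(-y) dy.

Use integration by parts with u = y**4 + 2*y**3 + 2*y**2 - y + 1, dv = exp(-y) dy, so v = -exp(-y).
Apply parts 4 times (tabular method): alternate signs, differentiate u down to 0, integrate dv up.

(-y**4 - 6*y**3 - 20*y**2 - 39*y - 40)*exp(-y) + C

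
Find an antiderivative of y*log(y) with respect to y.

Use integration by parts with u = log(y), dv = y dy.
Then du = 1/y dy and v = y**2/2.

y**2*log(y)/2 - y**2/4 + C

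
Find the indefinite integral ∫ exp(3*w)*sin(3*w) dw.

exp(3*w)*sin(3*w)/6 - exp(3*w)*cos(3*w)/6 + C

Let I denote the integral. Integrate by parts with u = sin(3*w), dv = exp(3*w) dw, so v = exp(3*w)/3: I = exp(3*w)*sin(3*w)/3 − ∫ exp(3*w)*cos(3*w) dw.
Apply parts again with u = cos(3*w), dv = exp(3*w) dw: ∫ exp(3*w)*cos(3*w) dw = exp(3*w)*cos(3*w)/3 + I. Substituting back brings back I: I = exp(3*w)*sin(3*w)/3 - exp(3*w)*cos(3*w)/3 − I.
Solving for I: (1 + 1)·I equals the remaining terms, so I = (1/2)·(exp(3*w)*sin(3*w)/3 - exp(3*w)*cos(3*w)/3).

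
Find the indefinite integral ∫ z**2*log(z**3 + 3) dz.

z**3*log(z**3 + 3)/3 - z**3/3 + log(z**3 + 3) + C

Let u = z**3 + 3, so du = (3*z**2) dz.
The integral becomes (1/3)·∫ log(u) du; integrate by parts with u′=log(u), dv′=du.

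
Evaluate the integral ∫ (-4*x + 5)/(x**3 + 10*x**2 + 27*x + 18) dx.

Factor the denominator: (x + 1)*(x + 3)*(x + 6).
Partial-fraction decomposition: 29/(15*(x + 6)) - 17/(6*(x + 3)) + 9/(10*(x + 1)).
Integrate each term: A/(x−a) contributes A·log|x−a|.

9*log(x + 1)/10 - 17*log(x + 3)/6 + 29*log(x + 6)/15 + C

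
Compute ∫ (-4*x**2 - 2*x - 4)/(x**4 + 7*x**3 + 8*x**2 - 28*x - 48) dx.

Factor the denominator: (x - 2)*(x + 2)*(x + 3)*(x + 4).
Partial-fraction decomposition: 5/(x + 4) - 34/(5*(x + 3)) + 2/(x + 2) - 1/(5*(x - 2)).
Integrate each term: A/(x−a) contributes A·log|x−a|.

-log(x - 2)/5 + 2*log(x + 2) - 34*log(x + 3)/5 + 5*log(x + 4) + C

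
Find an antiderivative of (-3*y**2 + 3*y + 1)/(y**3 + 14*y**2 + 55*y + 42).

Factor the denominator: (y + 1)*(y + 6)*(y + 7).
Partial-fraction decomposition: -167/(6*(y + 7)) + 25/(y + 6) - 1/(6*(y + 1)).
Integrate each term: A/(y−a) contributes A·log|y−a|.

-log(y + 1)/6 + 25*log(y + 6) - 167*log(y + 7)/6 + C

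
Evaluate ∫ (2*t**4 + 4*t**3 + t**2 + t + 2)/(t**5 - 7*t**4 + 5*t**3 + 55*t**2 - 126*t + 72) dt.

Factor the denominator: (t - 4)*(t - 3)*(t - 2)*(t - 1)*(t + 3).
Partial-fraction decomposition: 31/(420*(t + 3)) - 5/(12*(t - 1)) + 36/(5*(t - 2)) - 71/(3*(t - 3)) + 395/(21*(t - 4)).
Integrate each term: A/(t−a) contributes A·log|t−a|.

395*log(t - 4)/21 - 71*log(t - 3)/3 + 36*log(t - 2)/5 - 5*log(t - 1)/12 + 31*log(t + 3)/420 + C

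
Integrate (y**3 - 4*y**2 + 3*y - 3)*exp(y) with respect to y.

Use integration by parts with u = y**3 - 4*y**2 + 3*y - 3, dv = exp(y) dy, so v = exp(y).
Apply parts 3 times (tabular method): alternate signs, differentiate u down to 0, integrate dv up.

(y**3 - 7*y**2 + 17*y - 20)*exp(y) + C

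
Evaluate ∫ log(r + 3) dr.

r*log(r + 3) - r + 3*log(r + 3) + C

Use integration by parts with u = log(r + 3), dv = dr.
Then du = 1/(r + 3) dr and v = r.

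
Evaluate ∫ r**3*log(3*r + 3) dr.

r**4*log(3*r + 3)/4 - r**4/16 + r**3/12 - r**2/8 + r/4 - log(r + 1)/4 + C

Use integration by parts with u = log(3*r + 3), dv = r**3 dr.
Then du = 3/(3*r + 3) dr and v = r**4/4.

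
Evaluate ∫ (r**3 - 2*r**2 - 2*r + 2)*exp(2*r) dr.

(4*r**3 - 14*r**2 + 6*r + 5)*exp(2*r)/8 + C

Use integration by parts with u = r**3 - 2*r**2 - 2*r + 2, dv = exp(2*r) dr, so v = exp(2*r)/2.
Apply parts 3 times (tabular method): alternate signs, differentiate u down to 0, integrate dv up.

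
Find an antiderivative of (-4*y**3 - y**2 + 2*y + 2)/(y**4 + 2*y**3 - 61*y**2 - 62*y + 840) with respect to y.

Factor the denominator: (y - 6)*(y - 4)*(y + 5)*(y + 7).
Partial-fraction decomposition: -1311/(286*(y + 7)) + 467/(198*(y + 5)) + 131/(99*(y - 4)) - 443/(143*(y - 6)).
Integrate each term: A/(y−a) contributes A·log|y−a|.

-443*log(y - 6)/143 + 131*log(y - 4)/99 + 467*log(y + 5)/198 - 1311*log(y + 7)/286 + C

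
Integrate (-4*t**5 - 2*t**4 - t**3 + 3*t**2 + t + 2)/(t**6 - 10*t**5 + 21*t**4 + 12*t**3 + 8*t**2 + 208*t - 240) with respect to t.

Factor the denominator: (t - 6)*(t - 5)*(t - 1)*(t + 2)*(t**2 + 4).
Partial-fraction decomposition: (1309*t - 2126)/(5800*(t**2 + 4)) - 29/(336*(t + 2)) - 1/(300*(t - 1)) + 13793/(812*(t - 5)) - 8449/(400*(t - 6)).
Integrate each term; A/(t−a) gives A·log|t−a|; the (Bt+D)/(t²+p²) term gives a log and an atan.

-8449*log(t - 6)/400 + 13793*log(t - 5)/812 - log(t - 1)/300 - 29*log(t + 2)/336 + 1309*log(t**2 + 4)/11600 - 1063*atan(t/2)/5800 + C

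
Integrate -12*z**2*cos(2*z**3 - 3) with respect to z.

-2*sin(2*z**3 - 3) + C

Let u = 2*z**3 - 3, so du = (6*z**2) dz.
Rewriting, the integral becomes -2·∫ cos(u) du = -2·sin(u).
Substituting back, u = 2*z**3 - 3.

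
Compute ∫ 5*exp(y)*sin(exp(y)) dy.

Let u = exp(y), so du = (exp(y)) dy.
Rewriting, the integral becomes 5·∫ sin(u) du = 5·-cos(u).
Substituting back, u = exp(y).

-5*cos(exp(y)) + C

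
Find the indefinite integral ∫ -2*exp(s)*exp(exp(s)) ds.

-2*exp(exp(s)) + C

Let u = exp(s), so du = (exp(s)) ds.
Rewriting, the integral becomes -2·∫ e^u du = -2·e^u.
Substituting back, u = exp(s).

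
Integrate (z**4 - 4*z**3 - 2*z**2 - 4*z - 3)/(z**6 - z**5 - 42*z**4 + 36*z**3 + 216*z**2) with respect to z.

-7*log(z)/432 + 37*log(z - 6)/1152 + 4*log(z - 3)/81 + 9*log(z + 2)/128 - 703*log(z + 6)/5184 + 1/(72*z) + C

Factor the denominator: z**2*(z - 6)*(z - 3)*(z + 2)*(z + 6).
Partial-fraction decomposition: -703/(5184*(z + 6)) + 9/(128*(z + 2)) + 4/(81*(z - 3)) + 37/(1152*(z - 6)) - 7/(432*z) - 1/(72*z**2).
Integrate each term; A/(z−a) gives A·log|z−a|; A/(z−a)² gives −A/(z−a).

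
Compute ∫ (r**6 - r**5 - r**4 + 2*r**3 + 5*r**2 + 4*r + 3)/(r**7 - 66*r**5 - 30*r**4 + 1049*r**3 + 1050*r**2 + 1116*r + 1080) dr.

Factor the denominator: (r - 6)**2*(r + 1)*(r + 5)*(r + 6)*(r**2 + 1).
Partial-fraction decomposition: (79*r - 44)/(35594*(r**2 + 1)) + 17621/(8880*(r + 6)) - 17983/(12584*(r + 5)) + 3/(1960*(r + 1)) + 171793043/(389606448*(r - 6)) + 12741/(11396*(r - 6)**2).
Integrate each term; A/(r−a) gives A·log|r−a|; the (Br+D)/(r²+p²) term gives a log and an atan.

171793043*log(r - 6)/389606448 + 3*log(r + 1)/1960 - 17983*log(r + 5)/12584 + 17621*log(r + 6)/8880 + 79*log(r**2 + 1)/71188 - 22*atan(r)/17797 - 12741/(11396*r - 68376) + C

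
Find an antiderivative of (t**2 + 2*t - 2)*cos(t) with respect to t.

t**2*sin(t) + 2*t*sin(t) + 2*t*cos(t) - 4*sin(t) + 2*cos(t) + C

Use integration by parts with u = t**2 + 2*t - 2, dv = cos(t) dt, so v = sin(t).
Apply parts 2 times (tabular method): alternate signs, differentiate u down to 0, integrate dv up.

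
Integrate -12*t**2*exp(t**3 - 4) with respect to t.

Let u = t**3 - 4, so du = (3*t**2) dt.
Rewriting, the integral becomes -4·∫ e^u du = -4·e^u.
Substituting back, u = t**3 - 4.

-4*exp(t**3 - 4) + C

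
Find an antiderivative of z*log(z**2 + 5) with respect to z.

Let u = z**2 + 5, so du = (2*z) dz.
The integral becomes (1/2)·∫ log(u) du; integrate by parts with u′=log(u), dv′=du.

z**2*log(z**2 + 5)/2 - z**2/2 + 5*log(z**2 + 5)/2 + C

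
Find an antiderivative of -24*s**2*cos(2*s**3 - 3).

Let u = 2*s**3 - 3, so du = (6*s**2) ds.
Rewriting, the integral becomes -4·∫ cos(u) du = -4·sin(u).
Substituting back, u = 2*s**3 - 3.

-4*sin(2*s**3 - 3) + C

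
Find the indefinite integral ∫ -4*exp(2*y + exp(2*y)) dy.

-2*exp(exp(2*y)) + C

Let u = exp(2*y), so du = (2*exp(2*y)) dy.
Rewriting, the integral becomes -2·∫ e^u du = -2·e^u.
Substituting back, u = exp(2*y).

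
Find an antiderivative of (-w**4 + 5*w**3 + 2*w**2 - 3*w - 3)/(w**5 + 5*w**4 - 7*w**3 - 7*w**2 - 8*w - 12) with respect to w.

23*log(w - 2)/120 + 2*log(w + 1)/15 - 2289*log(w + 6)/1480 + 41*log(w**2 + 1)/370 + 87*atan(w)/185 + C

Factor the denominator: (w - 2)*(w + 1)*(w + 6)*(w**2 + 1).
Partial-fraction decomposition: (41*w + 87)/(185*(w**2 + 1)) - 2289/(1480*(w + 6)) + 2/(15*(w + 1)) + 23/(120*(w - 2)).
Integrate each term; A/(w−a) gives A·log|w−a|; the (Bw+D)/(w²+p²) term gives a log and an atan.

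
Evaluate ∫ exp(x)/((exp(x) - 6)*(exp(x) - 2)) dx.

log(exp(x) - 6)/4 - log(exp(x) - 2)/4 + C

Let u = e^x, du = e^x dx.
The integral becomes ∫ du/((u-6)(u-2)); decompose into partial fractions.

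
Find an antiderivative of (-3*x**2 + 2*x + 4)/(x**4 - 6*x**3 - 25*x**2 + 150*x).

2*log(x)/75 - 46*log(x - 6)/33 + 61*log(x - 5)/50 + 81*log(x + 5)/550 + C

Factor the denominator: x*(x - 6)*(x - 5)*(x + 5).
Partial-fraction decomposition: 81/(550*(x + 5)) + 61/(50*(x - 5)) - 46/(33*(x - 6)) + 2/(75*x).
Integrate each term: A/(x−a) contributes A·log|x−a|.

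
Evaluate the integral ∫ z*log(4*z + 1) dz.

Use integration by parts with u = log(4*z + 1), dv = z dz.
Then du = 4/(4*z + 1) dz and v = z**2/2.

z**2*log(4*z + 1)/2 - z**2/4 + z/8 - log(4*z + 1)/32 + C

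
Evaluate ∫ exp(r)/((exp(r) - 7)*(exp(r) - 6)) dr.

Let u = e^r, du = e^r dr.
The integral becomes ∫ du/((u-6)(u-7)); decompose into partial fractions.

log(exp(r) - 7) - log(exp(r) - 6) + C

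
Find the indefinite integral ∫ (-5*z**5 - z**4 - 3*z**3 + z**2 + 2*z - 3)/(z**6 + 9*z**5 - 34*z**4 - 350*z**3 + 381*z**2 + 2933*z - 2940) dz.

Factor the denominator: (z - 5)*(z - 3)*(z - 1)*(z + 4)*(z + 7)**2.
Partial-fraction decomposition: -48347/(23040*(z + 7)) + 5513/(192*(z + 7)**2) - 241/(135*(z + 4)) - 9/(2560*(z - 1)) + 39/(80*(z - 3)) - 5531/(3456*(z - 5)).
Integrate each term; A/(z−a) gives A·log|z−a|; A/(z−a)² gives −A/(z−a).

-5531*log(z - 5)/3456 + 39*log(z - 3)/80 - 9*log(z - 1)/2560 - 241*log(z + 4)/135 - 48347*log(z + 7)/23040 - 5513/(192*z + 1344) + C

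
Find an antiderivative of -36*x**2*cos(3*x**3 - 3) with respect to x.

Let u = 3*x**3 - 3, so du = (9*x**2) dx.
Rewriting, the integral becomes -4·∫ cos(u) du = -4·sin(u).
Substituting back, u = 3*x**3 - 3.

-4*sin(3*x**3 - 3) + C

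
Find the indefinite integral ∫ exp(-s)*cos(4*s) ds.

Let I denote the integral. Integrate by parts with u = cos(4*s), dv = exp(-s) ds, so v = -exp(-s): I = -exp(-s)*cos(4*s) − 4·∫ exp(-s)*sin(4*s) ds.
Apply parts again with u = sin(4*s), dv = exp(-s) ds: ∫ exp(-s)*sin(4*s) ds = -exp(-s)*sin(4*s) + 4·I. Substituting back brings back I: I = 4*exp(-s)*sin(4*s) - exp(-s)*cos(4*s) − 16·I.
Solving for I: (1 + 16)·I equals the remaining terms, so I = (1/17)·(4*exp(-s)*sin(4*s) - exp(-s)*cos(4*s)).

4*exp(-s)*sin(4*s)/17 - exp(-s)*cos(4*s)/17 + C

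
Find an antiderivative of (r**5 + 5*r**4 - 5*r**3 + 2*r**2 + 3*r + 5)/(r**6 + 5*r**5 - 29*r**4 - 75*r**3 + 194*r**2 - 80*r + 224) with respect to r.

2033*log(r - 4)/2992 - 91*log(r - 2)/540 + 601*log(r + 4)/2448 + 601*log(r + 7)/2970 + 7*log(r**2 + 1)/340 + 3*atan(r)/170 + C

Factor the denominator: (r - 4)*(r - 2)*(r + 4)*(r + 7)*(r**2 + 1).
Partial-fraction decomposition: (7*r + 3)/(170*(r**2 + 1)) + 601/(2970*(r + 7)) + 601/(2448*(r + 4)) - 91/(540*(r - 2)) + 2033/(2992*(r - 4)).
Integrate each term; A/(r−a) gives A·log|r−a|; the (Br+D)/(r²+p²) term gives a log and an atan.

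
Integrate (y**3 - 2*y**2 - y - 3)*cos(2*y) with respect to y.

Use integration by parts with u = y**3 - 2*y**2 - y - 3, dv = cos(2*y) dy, so v = sin(2*y)/2.
Apply parts 3 times (tabular method): alternate signs, differentiate u down to 0, integrate dv up.

y**3*sin(2*y)/2 - y**2*sin(2*y) + 3*y**2*cos(2*y)/4 - 5*y*sin(2*y)/4 - y*cos(2*y) - sin(2*y) - 5*cos(2*y)/8 + C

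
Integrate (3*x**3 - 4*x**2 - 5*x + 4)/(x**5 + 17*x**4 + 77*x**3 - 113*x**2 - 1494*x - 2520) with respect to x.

8*log(x - 4)/495 + 7*log(x + 3)/12 - 223*log(x + 5)/18 + 379*log(x + 6)/15 - 593*log(x + 7)/44 + C

Factor the denominator: (x - 4)*(x + 3)*(x + 5)*(x + 6)*(x + 7).
Partial-fraction decomposition: -593/(44*(x + 7)) + 379/(15*(x + 6)) - 223/(18*(x + 5)) + 7/(12*(x + 3)) + 8/(495*(x - 4)).
Integrate each term: A/(x−a) contributes A·log|x−a|.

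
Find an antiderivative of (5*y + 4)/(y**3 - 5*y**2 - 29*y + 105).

13*log(y - 7)/16 - 19*log(y - 3)/32 - 7*log(y + 5)/32 + C

Factor the denominator: (y - 7)*(y - 3)*(y + 5).
Partial-fraction decomposition: -7/(32*(y + 5)) - 19/(32*(y - 3)) + 13/(16*(y - 7)).
Integrate each term: A/(y−a) contributes A·log|y−a|.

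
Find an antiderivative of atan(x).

Use integration by parts with u = arctan(x), dv = dx.
Then du = 1/(x**2 + 1) dx.

x*atan(x) - log(x**2 + 1)/2 + C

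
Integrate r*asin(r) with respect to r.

r**2*asin(r)/2 + r*sqrt(-r**2 + 1)/4 - asin(r)/4 + C

Use integration by parts with u = arcsin(r), dv = r dr.
Then du = 1/sqrt(-r**2 + 1) dr.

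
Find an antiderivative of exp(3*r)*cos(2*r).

2*exp(3*r)*sin(2*r)/13 + 3*exp(3*r)*cos(2*r)/13 + C

Let I denote the integral. Integrate by parts with u = cos(2*r), dv = exp(3*r) dr, so v = exp(3*r)/3: I = exp(3*r)*cos(2*r)/3 + (2/3)·∫ exp(3*r)*sin(2*r) dr.
Apply parts again with u = sin(2*r), dv = exp(3*r) dr: ∫ exp(3*r)*sin(2*r) dr = exp(3*r)*sin(2*r)/3 − (2/3)·I. Substituting back brings back I: I = 2*exp(3*r)*sin(2*r)/9 + exp(3*r)*cos(2*r)/3 − (4/9)·I.
Solving for I: (1 + 4/9)·I equals the remaining terms, so I = (9/13)·(2*exp(3*r)*sin(2*r)/9 + exp(3*r)*cos(2*r)/3).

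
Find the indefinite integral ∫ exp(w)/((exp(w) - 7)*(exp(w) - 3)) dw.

log(exp(w) - 7)/4 - log(exp(w) - 3)/4 + C

Let u = e^w, du = e^w dw.
The integral becomes ∫ du/((u-3)(u-7)); decompose into partial fractions.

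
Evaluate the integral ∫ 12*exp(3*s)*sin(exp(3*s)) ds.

Let u = exp(3*s), so du = (3*exp(3*s)) ds.
Rewriting, the integral becomes 4·∫ sin(u) du = 4·-cos(u).
Substituting back, u = exp(3*s).

-4*cos(exp(3*s)) + C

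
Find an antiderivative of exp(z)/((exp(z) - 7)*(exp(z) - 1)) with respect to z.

Let u = e^z, du = e^z dz.
The integral becomes ∫ du/((u-7)(u-1)); decompose into partial fractions.

log(exp(z) - 7)/6 - log(exp(z) - 1)/6 + C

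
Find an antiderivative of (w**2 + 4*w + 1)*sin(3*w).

-w**2*cos(3*w)/3 + 2*w*sin(3*w)/9 - 4*w*cos(3*w)/3 + 4*sin(3*w)/9 - 7*cos(3*w)/27 + C

Use integration by parts with u = w**2 + 4*w + 1, dv = sin(3*w) dw, so v = -cos(3*w)/3.
Apply parts 2 times (tabular method): alternate signs, differentiate u down to 0, integrate dv up.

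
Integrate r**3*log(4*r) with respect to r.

Use integration by parts with u = log(4*r), dv = r**3 dr.
Then du = 1/r dr and v = r**4/4.

r**4*(log(r) + 2*log(2))/4 - r**4/16 + C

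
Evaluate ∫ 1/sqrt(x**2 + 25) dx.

Substitute x = 5·tan(θ), so dx = 5·sec(θ)^2 dθ and the radical becomes sqrt(x**2 + 25) = 5·sec(θ) by the Pythagorean identity.
Integrate the resulting trig expression in θ, then back-substitute tan(θ) = x/5, sec(θ) = sqrt(x**2 + 25)/5 (absorbing any constant into C).

log(x + sqrt(x**2 + 25)) + C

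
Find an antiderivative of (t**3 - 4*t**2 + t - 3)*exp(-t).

Use integration by parts with u = t**3 - 4*t**2 + t - 3, dv = exp(-t) dt, so v = -exp(-t).
Apply parts 3 times (tabular method): alternate signs, differentiate u down to 0, integrate dv up.

(-t**3 + t**2 + t + 4)*exp(-t) + C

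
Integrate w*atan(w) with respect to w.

Use integration by parts with u = arctan(w), dv = w dw.
Then du = 1/(w**2 + 1) dw.

w**2*atan(w)/2 - w/2 + atan(w)/2 + C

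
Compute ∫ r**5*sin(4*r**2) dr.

Let u = r², du = 2r dr; rewrite as (1/2)∫ u^2·sin(4u) du.
Now integrate by parts 2 times.

-r**4*cos(4*r**2)/8 + r**2*sin(4*r**2)/16 + cos(4*r**2)/64 + C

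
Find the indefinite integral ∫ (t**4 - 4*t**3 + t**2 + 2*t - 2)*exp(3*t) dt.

Use integration by parts with u = t**4 - 4*t**3 + t**2 + 2*t - 2, dv = exp(3*t) dt, so v = exp(3*t)/3.
Apply parts 4 times (tabular method): alternate signs, differentiate u down to 0, integrate dv up.

(27*t**4 - 144*t**3 + 171*t**2 - 60*t - 34)*exp(3*t)/81 + C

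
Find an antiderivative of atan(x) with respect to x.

Use integration by parts with u = arctan(x), dv = dx.
Then du = 1/(x**2 + 1) dx.

x*atan(x) - log(x**2 + 1)/2 + C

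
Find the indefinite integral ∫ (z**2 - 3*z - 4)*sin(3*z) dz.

-z**2*cos(3*z)/3 + 2*z*sin(3*z)/9 + z*cos(3*z) - sin(3*z)/3 + 38*cos(3*z)/27 + C

Use integration by parts with u = z**2 - 3*z - 4, dv = sin(3*z) dz, so v = -cos(3*z)/3.
Apply parts 2 times (tabular method): alternate signs, differentiate u down to 0, integrate dv up.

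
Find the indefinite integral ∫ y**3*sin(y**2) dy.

-y**2*cos(y**2)/2 + sin(y**2)/2 + C

Let u = y², du = 2y dy; rewrite as (1/2)∫ u^1·sin(1u) du.
Now integrate by parts 1 time.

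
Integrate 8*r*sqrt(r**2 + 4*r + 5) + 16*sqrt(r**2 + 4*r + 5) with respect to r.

Let u = r**2 + 4*r + 5, so du = (2*r + 4) dr.
Rewriting, the integral becomes 4·∫ √u du = 4·(2/3)u^(3/2).
Substituting back, u = r**2 + 4*r + 5.

8*(r**2 + 4*r + 5)**(3/2)/3 + C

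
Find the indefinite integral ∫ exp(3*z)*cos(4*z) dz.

Let I denote the integral. Integrate by parts with u = cos(4*z), dv = exp(3*z) dz, so v = exp(3*z)/3: I = exp(3*z)*cos(4*z)/3 + (4/3)·∫ exp(3*z)*sin(4*z) dz.
Apply parts again with u = sin(4*z), dv = exp(3*z) dz: ∫ exp(3*z)*sin(4*z) dz = exp(3*z)*sin(4*z)/3 − (4/3)·I. Substituting back brings back I: I = 4*exp(3*z)*sin(4*z)/9 + exp(3*z)*cos(4*z)/3 − (16/9)·I.
Solving for I: (1 + 16/9)·I equals the remaining terms, so I = (9/25)·(4*exp(3*z)*sin(4*z)/9 + exp(3*z)*cos(4*z)/3).

4*exp(3*z)*sin(4*z)/25 + 3*exp(3*z)*cos(4*z)/25 + C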